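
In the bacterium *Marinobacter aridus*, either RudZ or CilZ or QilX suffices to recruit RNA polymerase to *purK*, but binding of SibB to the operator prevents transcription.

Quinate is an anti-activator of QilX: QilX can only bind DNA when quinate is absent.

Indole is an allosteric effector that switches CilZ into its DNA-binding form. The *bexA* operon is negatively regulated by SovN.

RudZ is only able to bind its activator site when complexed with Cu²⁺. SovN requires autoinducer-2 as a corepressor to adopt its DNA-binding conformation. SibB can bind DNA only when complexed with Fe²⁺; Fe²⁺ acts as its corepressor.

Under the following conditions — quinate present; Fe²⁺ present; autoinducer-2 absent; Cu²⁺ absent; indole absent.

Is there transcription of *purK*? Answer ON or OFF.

OFF

Cu²⁺ is absent, so RudZ is inactive.
Fe²⁺ is present, so SibB is active.
Indole is absent, so CilZ is inactive.
Quinate is present, so QilX is inactive.
With repressor SibB bound, *purK* is not transcribed.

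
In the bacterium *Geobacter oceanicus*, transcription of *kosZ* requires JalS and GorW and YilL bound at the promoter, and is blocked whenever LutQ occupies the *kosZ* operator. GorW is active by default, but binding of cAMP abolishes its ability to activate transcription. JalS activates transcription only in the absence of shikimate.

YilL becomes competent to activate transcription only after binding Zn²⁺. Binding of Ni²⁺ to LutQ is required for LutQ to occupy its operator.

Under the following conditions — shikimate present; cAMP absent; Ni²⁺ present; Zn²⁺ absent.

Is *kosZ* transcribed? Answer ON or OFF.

Shikimate is present, so JalS is inactive.
cAMP is absent, so GorW is active.
Ni²⁺ is present, so LutQ is active.
Zn²⁺ is absent, so YilL is inactive.
With repressor LutQ bound, *kosZ* is not transcribed.

OFF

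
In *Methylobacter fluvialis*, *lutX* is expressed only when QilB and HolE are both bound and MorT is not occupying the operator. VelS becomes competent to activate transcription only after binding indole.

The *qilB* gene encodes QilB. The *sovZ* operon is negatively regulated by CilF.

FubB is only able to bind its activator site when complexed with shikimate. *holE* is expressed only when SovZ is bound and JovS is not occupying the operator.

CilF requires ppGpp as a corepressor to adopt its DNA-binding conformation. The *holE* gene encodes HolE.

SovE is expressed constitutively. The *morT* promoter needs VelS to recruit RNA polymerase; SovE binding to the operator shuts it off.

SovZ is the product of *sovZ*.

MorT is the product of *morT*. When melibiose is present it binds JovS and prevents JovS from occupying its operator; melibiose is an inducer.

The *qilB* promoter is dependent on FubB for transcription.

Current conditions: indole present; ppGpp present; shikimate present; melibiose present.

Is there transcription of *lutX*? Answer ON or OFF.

OFF

Shikimate is present, so FubB is active.
No repressor is bound and FubB is active, so *qilB* is transcribed.
So QilB is produced and active.
Indole is present, so VelS is active.
SovE is produced constitutively and is active.
With repressor SovE bound, *morT* is not transcribed.
So MorT is not produced.
Melibiose is present, so JovS is inactive.
ppGpp is present, so CilF is active.
With repressor CilF bound, *sovZ* is not transcribed.
So SovZ is not produced.
Required activator SovZ is absent, so *holE* is not transcribed.
So HolE is not produced.
Required activator HolE is absent, so *lutX* is not transcribed.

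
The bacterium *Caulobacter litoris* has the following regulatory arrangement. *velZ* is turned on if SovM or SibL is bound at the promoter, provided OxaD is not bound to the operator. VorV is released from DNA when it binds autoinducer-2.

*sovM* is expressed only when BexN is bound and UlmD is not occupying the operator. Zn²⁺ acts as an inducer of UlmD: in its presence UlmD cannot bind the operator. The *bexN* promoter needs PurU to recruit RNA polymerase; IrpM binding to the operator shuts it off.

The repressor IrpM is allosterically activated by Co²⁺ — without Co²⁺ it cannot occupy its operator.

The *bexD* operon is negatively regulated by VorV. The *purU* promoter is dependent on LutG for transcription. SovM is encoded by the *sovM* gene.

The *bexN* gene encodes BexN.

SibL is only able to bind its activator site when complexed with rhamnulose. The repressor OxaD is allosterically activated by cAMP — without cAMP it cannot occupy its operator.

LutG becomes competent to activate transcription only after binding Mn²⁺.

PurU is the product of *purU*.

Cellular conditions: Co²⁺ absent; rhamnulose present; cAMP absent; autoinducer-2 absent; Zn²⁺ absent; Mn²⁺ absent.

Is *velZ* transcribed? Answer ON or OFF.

ON

cAMP is absent, so OxaD is inactive.
Mn²⁺ is absent, so LutG is inactive.
Required activator LutG is absent, so *purU* is not transcribed.
So PurU is not produced.
Co²⁺ is absent, so IrpM is inactive.
Required activator PurU is absent, so *bexN* is not transcribed.
So BexN is not produced.
Zn²⁺ is absent, so UlmD is active.
With repressor UlmD bound, *sovM* is not transcribed.
So SovM is not produced.
Rhamnulose is present, so SibL is active.
Activator SibL is present, so *velZ* is transcribed.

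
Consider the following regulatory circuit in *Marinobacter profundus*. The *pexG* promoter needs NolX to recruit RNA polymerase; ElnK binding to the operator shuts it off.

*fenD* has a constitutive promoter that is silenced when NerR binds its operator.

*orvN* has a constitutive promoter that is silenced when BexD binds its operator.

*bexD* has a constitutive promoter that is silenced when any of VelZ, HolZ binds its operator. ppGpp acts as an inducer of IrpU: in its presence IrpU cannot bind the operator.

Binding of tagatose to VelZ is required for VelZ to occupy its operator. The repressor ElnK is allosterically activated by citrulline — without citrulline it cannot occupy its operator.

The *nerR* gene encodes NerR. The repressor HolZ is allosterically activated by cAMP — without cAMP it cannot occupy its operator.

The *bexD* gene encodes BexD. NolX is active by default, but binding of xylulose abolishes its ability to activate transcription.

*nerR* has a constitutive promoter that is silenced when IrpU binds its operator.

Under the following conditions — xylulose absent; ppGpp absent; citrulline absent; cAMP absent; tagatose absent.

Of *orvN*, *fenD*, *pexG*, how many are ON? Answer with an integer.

2

Tagatose is absent, so VelZ is inactive.
cAMP is absent, so HolZ is inactive.
With no repressor bound, *bexD* is transcribed.
So BexD is produced and active.
With repressor BexD bound, *orvN* is not transcribed.
→ *orvN* is OFF.
ppGpp is absent, so IrpU is active.
With repressor IrpU bound, *nerR* is not transcribed.
So NerR is not produced.
With no repressor bound, *fenD* is transcribed.
→ *fenD* is ON.
Citrulline is absent, so ElnK is inactive.
Xylulose is absent, so NolX is active.
No repressor is bound and NolX is active, so *pexG* is transcribed.
→ *pexG* is ON.
2 of the 3 genes are transcribed.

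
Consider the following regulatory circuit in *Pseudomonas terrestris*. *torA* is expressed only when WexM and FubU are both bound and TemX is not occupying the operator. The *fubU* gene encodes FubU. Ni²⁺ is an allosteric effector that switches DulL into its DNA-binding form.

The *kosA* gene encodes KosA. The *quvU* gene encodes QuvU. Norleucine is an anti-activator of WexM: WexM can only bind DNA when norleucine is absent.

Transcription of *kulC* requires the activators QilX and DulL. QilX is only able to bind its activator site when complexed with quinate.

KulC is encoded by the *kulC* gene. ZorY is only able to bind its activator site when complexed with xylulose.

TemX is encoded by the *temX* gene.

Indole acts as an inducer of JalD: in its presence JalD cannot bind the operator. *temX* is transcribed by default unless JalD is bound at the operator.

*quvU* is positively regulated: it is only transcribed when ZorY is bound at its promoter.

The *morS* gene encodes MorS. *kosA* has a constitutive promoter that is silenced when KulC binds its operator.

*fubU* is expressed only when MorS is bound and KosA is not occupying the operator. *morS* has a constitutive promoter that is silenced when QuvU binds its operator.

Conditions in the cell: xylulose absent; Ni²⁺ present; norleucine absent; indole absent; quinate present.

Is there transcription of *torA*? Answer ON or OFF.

Norleucine is absent, so WexM is active.
Quinate is present, so QilX is active.
Ni²⁺ is present, so DulL is active.
No repressor is bound and QilX and DulL are active, so *kulC* is transcribed.
So KulC is produced and active.
With repressor KulC bound, *kosA* is not transcribed.
So KosA is not produced.
Xylulose is absent, so ZorY is inactive.
Required activator ZorY is absent, so *quvU* is not transcribed.
So QuvU is not produced.
With no repressor bound, *morS* is transcribed.
So MorS is produced and active.
No repressor is bound and MorS is active, so *fubU* is transcribed.
So FubU is produced and active.
Indole is absent, so JalD is active.
With repressor JalD bound, *temX* is not transcribed.
So TemX is not produced.
No repressor is bound and WexM and FubU are active, so *torA* is transcribed.

ON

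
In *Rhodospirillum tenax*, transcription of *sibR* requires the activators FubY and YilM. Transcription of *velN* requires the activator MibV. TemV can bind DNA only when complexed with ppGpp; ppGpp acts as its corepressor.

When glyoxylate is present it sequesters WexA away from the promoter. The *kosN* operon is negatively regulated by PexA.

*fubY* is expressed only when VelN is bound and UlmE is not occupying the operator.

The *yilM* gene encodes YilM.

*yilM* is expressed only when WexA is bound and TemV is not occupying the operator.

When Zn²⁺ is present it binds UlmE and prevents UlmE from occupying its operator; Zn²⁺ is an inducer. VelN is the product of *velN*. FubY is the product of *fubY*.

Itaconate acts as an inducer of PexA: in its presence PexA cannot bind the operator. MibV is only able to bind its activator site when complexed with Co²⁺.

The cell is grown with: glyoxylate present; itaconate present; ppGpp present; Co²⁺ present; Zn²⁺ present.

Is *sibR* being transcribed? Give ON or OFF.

OFF

Co²⁺ is present, so MibV is active.
No repressor is bound and MibV is active, so *velN* is transcribed.
So VelN is produced and active.
Zn²⁺ is present, so UlmE is inactive.
No repressor is bound and VelN is active, so *fubY* is transcribed.
So FubY is produced and active.
Glyoxylate is present, so WexA is inactive.
ppGpp is present, so TemV is active.
With repressor TemV bound, *yilM* is not transcribed.
So YilM is not produced.
Required activator YilM is absent, so *sibR* is not transcribed.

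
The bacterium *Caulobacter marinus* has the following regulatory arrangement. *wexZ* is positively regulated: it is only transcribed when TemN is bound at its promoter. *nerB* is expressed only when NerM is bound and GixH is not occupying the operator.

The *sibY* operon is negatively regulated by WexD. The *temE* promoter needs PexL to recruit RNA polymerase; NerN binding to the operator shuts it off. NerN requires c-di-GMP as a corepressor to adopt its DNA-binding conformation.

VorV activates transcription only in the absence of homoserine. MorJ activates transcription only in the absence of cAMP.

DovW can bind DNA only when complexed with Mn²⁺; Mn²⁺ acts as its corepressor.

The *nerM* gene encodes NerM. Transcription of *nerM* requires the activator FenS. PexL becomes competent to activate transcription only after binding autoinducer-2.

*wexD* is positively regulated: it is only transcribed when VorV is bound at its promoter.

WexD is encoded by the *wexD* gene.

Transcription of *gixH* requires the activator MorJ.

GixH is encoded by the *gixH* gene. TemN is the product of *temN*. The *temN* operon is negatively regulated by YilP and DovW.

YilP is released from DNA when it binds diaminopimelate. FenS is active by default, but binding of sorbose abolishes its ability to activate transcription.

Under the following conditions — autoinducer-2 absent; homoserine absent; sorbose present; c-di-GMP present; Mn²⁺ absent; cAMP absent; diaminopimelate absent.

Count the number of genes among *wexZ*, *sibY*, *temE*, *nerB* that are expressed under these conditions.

Diaminopimelate is absent, so YilP is active.
Mn²⁺ is absent, so DovW is inactive.
With repressor YilP bound, *temN* is not transcribed.
So TemN is not produced.
Required activator TemN is absent, so *wexZ* is not transcribed.
→ *wexZ* is OFF.
Homoserine is absent, so VorV is active.
No repressor is bound and VorV is active, so *wexD* is transcribed.
So WexD is produced and active.
With repressor WexD bound, *sibY* is not transcribed.
→ *sibY* is OFF.
c-di-GMP is present, so NerN is active.
Autoinducer-2 is absent, so PexL is inactive.
With repressor NerN bound, *temE* is not transcribed.
→ *temE* is OFF.
cAMP is absent, so MorJ is active.
No repressor is bound and MorJ is active, so *gixH* is transcribed.
So GixH is produced and active.
Sorbose is present, so FenS is inactive.
Required activator FenS is absent, so *nerM* is not transcribed.
So NerM is not produced.
With repressor GixH bound, *nerB* is not transcribed.
→ *nerB* is OFF.
0 of the 4 genes are transcribed.

0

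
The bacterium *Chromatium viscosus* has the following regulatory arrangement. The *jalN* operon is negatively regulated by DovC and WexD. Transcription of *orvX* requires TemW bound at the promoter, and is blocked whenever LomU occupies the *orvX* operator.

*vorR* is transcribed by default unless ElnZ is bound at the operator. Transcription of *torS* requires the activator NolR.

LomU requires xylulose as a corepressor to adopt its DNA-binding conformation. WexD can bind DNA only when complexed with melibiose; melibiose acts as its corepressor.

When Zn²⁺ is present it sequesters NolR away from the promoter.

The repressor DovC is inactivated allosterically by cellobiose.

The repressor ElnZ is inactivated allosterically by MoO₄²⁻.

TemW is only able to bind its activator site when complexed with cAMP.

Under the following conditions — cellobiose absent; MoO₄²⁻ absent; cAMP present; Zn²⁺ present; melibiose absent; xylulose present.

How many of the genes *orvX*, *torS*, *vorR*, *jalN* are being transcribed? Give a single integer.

cAMP is present, so TemW is active.
Xylulose is present, so LomU is active.
With repressor LomU bound, *orvX* is not transcribed.
→ *orvX* is OFF.
Zn²⁺ is present, so NolR is inactive.
Required activator NolR is absent, so *torS* is not transcribed.
→ *torS* is OFF.
MoO₄²⁻ is absent, so ElnZ is active.
With repressor ElnZ bound, *vorR* is not transcribed.
→ *vorR* is OFF.
Cellobiose is absent, so DovC is active.
Melibiose is absent, so WexD is inactive.
With repressor DovC bound, *jalN* is not transcribed.
→ *jalN* is OFF.
0 of the 4 genes are transcribed.

0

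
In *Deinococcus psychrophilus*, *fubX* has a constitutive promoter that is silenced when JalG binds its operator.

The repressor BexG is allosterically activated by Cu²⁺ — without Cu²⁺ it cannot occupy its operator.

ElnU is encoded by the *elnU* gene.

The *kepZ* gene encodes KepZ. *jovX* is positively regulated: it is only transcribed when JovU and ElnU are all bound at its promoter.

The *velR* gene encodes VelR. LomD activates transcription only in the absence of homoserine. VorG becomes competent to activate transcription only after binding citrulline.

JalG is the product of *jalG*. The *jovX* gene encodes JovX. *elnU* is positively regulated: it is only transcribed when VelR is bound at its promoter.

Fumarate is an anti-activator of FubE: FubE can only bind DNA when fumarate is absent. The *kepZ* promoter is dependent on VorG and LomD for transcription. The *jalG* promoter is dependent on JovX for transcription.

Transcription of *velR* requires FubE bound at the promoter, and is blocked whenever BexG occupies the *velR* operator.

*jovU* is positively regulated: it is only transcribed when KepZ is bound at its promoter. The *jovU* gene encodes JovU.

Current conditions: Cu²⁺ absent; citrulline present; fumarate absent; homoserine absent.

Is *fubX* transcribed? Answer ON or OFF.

Citrulline is present, so VorG is active.
Homoserine is absent, so LomD is active.
No repressor is bound and VorG and LomD are active, so *kepZ* is transcribed.
So KepZ is produced and active.
No repressor is bound and KepZ is active, so *jovU* is transcribed.
So JovU is produced and active.
Fumarate is absent, so FubE is active.
Cu²⁺ is absent, so BexG is inactive.
No repressor is bound and FubE is active, so *velR* is transcribed.
So VelR is produced and active.
No repressor is bound and VelR is active, so *elnU* is transcribed.
So ElnU is produced and active.
No repressor is bound and JovU and ElnU are active, so *jovX* is transcribed.
So JovX is produced and active.
No repressor is bound and JovX is active, so *jalG* is transcribed.
So JalG is produced and active.
With repressor JalG bound, *fubX* is not transcribed.

OFF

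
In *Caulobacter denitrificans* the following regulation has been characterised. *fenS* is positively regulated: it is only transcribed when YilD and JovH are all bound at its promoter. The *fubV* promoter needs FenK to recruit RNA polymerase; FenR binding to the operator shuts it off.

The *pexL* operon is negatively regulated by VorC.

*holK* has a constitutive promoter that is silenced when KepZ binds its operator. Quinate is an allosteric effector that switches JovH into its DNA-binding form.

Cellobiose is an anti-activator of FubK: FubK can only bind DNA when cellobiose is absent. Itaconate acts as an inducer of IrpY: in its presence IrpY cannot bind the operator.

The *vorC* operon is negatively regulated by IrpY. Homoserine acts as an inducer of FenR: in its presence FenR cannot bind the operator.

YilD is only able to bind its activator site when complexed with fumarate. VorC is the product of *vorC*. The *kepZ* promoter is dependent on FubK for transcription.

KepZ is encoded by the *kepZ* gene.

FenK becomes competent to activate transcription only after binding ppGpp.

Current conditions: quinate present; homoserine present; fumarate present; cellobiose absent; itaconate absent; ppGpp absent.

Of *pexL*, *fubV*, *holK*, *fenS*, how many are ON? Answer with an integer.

2

Itaconate is absent, so IrpY is active.
With repressor IrpY bound, *vorC* is not transcribed.
So VorC is not produced.
With no repressor bound, *pexL* is transcribed.
→ *pexL* is ON.
Homoserine is present, so FenR is inactive.
ppGpp is absent, so FenK is inactive.
Required activator FenK is absent, so *fubV* is not transcribed.
→ *fubV* is OFF.
Cellobiose is absent, so FubK is active.
No repressor is bound and FubK is active, so *kepZ* is transcribed.
So KepZ is produced and active.
With repressor KepZ bound, *holK* is not transcribed.
→ *holK* is OFF.
Fumarate is present, so YilD is active.
Quinate is present, so JovH is active.
No repressor is bound and YilD and JovH are active, so *fenS* is transcribed.
→ *fenS* is ON.
2 of the 4 genes are transcribed.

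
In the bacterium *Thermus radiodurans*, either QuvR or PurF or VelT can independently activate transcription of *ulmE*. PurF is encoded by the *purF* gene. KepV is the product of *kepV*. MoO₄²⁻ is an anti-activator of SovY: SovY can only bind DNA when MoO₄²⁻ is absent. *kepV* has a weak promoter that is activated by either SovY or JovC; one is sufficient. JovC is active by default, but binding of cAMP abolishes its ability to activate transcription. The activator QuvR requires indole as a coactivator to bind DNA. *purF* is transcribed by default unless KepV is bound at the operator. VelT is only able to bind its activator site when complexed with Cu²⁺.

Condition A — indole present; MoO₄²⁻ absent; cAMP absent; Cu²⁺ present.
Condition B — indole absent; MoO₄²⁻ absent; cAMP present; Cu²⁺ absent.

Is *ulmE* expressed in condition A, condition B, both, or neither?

Condition A:
Indole is present, so QuvR is active.
MoO₄²⁻ is absent, so SovY is active.
cAMP is absent, so JovC is active.
Activator SovY is present, so *kepV* is transcribed.
So KepV is produced and active.
With repressor KepV bound, *purF* is not transcribed.
So PurF is not produced.
Cu²⁺ is present, so VelT is active.
Activator QuvR is present, so *ulmE* is transcribed.
→ *ulmE* is ON in A.
Condition B:
Indole is absent, so QuvR is inactive.
MoO₄²⁻ is absent, so SovY is active.
cAMP is present, so JovC is inactive.
Activator SovY is present, so *kepV* is transcribed.
So KepV is produced and active.
With repressor KepV bound, *purF* is not transcribed.
So PurF is not produced.
Cu²⁺ is absent, so VelT is inactive.
No activator is available at the *ulmE* promoter, so *ulmE* is not transcribed.
→ *ulmE* is OFF in B.

A only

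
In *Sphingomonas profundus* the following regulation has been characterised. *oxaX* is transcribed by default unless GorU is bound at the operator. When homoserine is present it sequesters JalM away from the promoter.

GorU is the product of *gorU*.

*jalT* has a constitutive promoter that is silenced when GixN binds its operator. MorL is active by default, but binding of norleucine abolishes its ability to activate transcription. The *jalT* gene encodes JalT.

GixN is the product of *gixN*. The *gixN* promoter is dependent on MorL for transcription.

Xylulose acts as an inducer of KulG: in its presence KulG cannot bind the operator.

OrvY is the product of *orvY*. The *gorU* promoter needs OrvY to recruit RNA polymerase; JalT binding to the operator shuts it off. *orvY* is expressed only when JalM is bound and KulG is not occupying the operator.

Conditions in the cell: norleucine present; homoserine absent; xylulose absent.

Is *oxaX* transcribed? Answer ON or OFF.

ON

Norleucine is present, so MorL is inactive.
Required activator MorL is absent, so *gixN* is not transcribed.
So GixN is not produced.
With no repressor bound, *jalT* is transcribed.
So JalT is produced and active.
Homoserine is absent, so JalM is active.
Xylulose is absent, so KulG is active.
With repressor KulG bound, *orvY* is not transcribed.
So OrvY is not produced.
With repressor JalT bound, *gorU* is not transcribed.
So GorU is not produced.
With no repressor bound, *oxaX* is transcribed.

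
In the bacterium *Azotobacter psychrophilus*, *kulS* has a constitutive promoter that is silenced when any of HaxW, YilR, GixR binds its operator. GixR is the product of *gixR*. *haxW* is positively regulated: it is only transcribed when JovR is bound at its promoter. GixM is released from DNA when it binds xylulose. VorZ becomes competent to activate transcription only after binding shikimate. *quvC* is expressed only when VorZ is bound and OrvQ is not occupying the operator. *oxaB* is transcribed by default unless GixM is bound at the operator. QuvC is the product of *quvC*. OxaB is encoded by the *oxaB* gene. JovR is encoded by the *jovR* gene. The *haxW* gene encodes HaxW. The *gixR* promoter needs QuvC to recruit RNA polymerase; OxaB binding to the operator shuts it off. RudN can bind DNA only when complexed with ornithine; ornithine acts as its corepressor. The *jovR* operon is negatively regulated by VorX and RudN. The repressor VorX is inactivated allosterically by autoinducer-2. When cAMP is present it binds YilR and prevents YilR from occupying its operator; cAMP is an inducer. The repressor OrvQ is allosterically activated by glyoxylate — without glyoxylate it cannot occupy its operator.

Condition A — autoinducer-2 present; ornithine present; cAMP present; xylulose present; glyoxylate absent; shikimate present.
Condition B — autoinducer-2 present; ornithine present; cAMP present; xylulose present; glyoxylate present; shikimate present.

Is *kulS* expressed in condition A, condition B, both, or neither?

both

Condition A:
Autoinducer-2 is present, so VorX is inactive.
Ornithine is present, so RudN is active.
With repressor RudN bound, *jovR* is not transcribed.
So JovR is not produced.
Required activator JovR is absent, so *haxW* is not transcribed.
So HaxW is not produced.
cAMP is present, so YilR is inactive.
Xylulose is present, so GixM is inactive.
With no repressor bound, *oxaB* is transcribed.
So OxaB is produced and active.
Glyoxylate is absent, so OrvQ is inactive.
Shikimate is present, so VorZ is active.
No repressor is bound and VorZ is active, so *quvC* is transcribed.
So QuvC is produced and active.
With repressor OxaB bound, *gixR* is not transcribed.
So GixR is not produced.
With no repressor bound, *kulS* is transcribed.
→ *kulS* is ON in A.
Condition B:
Autoinducer-2 is present, so VorX is inactive.
Ornithine is present, so RudN is active.
With repressor RudN bound, *jovR* is not transcribed.
So JovR is not produced.
Required activator JovR is absent, so *haxW* is not transcribed.
So HaxW is not produced.
cAMP is present, so YilR is inactive.
Xylulose is present, so GixM is inactive.
With no repressor bound, *oxaB* is transcribed.
So OxaB is produced and active.
Glyoxylate is present, so OrvQ is active.
Shikimate is present, so VorZ is active.
With repressor OrvQ bound, *quvC* is not transcribed.
So QuvC is not produced.
With repressor OxaB bound, *gixR* is not transcribed.
So GixR is not produced.
With no repressor bound, *kulS* is transcribed.
→ *kulS* is ON in B.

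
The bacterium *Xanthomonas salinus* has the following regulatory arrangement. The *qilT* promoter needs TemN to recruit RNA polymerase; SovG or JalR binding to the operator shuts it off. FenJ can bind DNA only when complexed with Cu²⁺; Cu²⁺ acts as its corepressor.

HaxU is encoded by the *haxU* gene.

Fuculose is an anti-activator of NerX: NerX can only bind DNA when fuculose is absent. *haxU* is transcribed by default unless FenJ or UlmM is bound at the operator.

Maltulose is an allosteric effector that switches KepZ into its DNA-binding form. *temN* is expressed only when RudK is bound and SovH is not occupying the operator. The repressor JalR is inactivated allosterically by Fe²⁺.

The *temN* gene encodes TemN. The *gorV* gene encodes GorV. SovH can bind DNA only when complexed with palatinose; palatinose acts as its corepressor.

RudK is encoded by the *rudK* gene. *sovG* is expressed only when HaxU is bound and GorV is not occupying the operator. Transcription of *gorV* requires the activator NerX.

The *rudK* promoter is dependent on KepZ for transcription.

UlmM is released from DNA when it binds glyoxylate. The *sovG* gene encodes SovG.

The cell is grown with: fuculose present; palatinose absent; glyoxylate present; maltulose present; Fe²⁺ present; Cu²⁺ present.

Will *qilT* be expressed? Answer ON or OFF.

Fuculose is present, so NerX is inactive.
Required activator NerX is absent, so *gorV* is not transcribed.
So GorV is not produced.
Cu²⁺ is present, so FenJ is active.
Glyoxylate is present, so UlmM is inactive.
With repressor FenJ bound, *haxU* is not transcribed.
So HaxU is not produced.
Required activator HaxU is absent, so *sovG* is not transcribed.
So SovG is not produced.
Maltulose is present, so KepZ is active.
No repressor is bound and KepZ is active, so *rudK* is transcribed.
So RudK is produced and active.
Palatinose is absent, so SovH is inactive.
No repressor is bound and RudK is active, so *temN* is transcribed.
So TemN is produced and active.
Fe²⁺ is present, so JalR is inactive.
No repressor is bound and TemN is active, so *qilT* is transcribed.

ON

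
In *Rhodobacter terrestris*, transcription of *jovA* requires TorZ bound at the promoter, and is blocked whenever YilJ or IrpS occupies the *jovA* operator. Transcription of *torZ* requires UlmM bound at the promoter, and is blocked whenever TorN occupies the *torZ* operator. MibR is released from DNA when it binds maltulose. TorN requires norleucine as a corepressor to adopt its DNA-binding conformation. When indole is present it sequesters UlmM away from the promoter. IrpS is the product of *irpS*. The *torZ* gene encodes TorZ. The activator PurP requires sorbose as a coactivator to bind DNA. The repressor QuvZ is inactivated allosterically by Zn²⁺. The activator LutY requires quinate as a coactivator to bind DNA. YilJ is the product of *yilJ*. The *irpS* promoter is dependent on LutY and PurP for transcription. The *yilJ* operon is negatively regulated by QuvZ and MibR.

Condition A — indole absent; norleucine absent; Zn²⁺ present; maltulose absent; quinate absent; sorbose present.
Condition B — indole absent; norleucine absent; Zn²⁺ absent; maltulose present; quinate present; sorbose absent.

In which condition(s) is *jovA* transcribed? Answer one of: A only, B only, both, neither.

both

Condition A:
Indole is absent, so UlmM is active.
Norleucine is absent, so TorN is inactive.
No repressor is bound and UlmM is active, so *torZ* is transcribed.
So TorZ is produced and active.
Zn²⁺ is present, so QuvZ is inactive.
Maltulose is absent, so MibR is active.
With repressor MibR bound, *yilJ* is not transcribed.
So YilJ is not produced.
Quinate is absent, so LutY is inactive.
Sorbose is present, so PurP is active.
Required activator LutY is absent, so *irpS* is not transcribed.
So IrpS is not produced.
No repressor is bound and TorZ is active, so *jovA* is transcribed.
→ *jovA* is ON in A.
Condition B:
Indole is absent, so UlmM is active.
Norleucine is absent, so TorN is inactive.
No repressor is bound and UlmM is active, so *torZ* is transcribed.
So TorZ is produced and active.
Zn²⁺ is absent, so QuvZ is active.
Maltulose is present, so MibR is inactive.
With repressor QuvZ bound, *yilJ* is not transcribed.
So YilJ is not produced.
Quinate is present, so LutY is active.
Sorbose is absent, so PurP is inactive.
Required activator PurP is absent, so *irpS* is not transcribed.
So IrpS is not produced.
No repressor is bound and TorZ is active, so *jovA* is transcribed.
→ *jovA* is ON in B.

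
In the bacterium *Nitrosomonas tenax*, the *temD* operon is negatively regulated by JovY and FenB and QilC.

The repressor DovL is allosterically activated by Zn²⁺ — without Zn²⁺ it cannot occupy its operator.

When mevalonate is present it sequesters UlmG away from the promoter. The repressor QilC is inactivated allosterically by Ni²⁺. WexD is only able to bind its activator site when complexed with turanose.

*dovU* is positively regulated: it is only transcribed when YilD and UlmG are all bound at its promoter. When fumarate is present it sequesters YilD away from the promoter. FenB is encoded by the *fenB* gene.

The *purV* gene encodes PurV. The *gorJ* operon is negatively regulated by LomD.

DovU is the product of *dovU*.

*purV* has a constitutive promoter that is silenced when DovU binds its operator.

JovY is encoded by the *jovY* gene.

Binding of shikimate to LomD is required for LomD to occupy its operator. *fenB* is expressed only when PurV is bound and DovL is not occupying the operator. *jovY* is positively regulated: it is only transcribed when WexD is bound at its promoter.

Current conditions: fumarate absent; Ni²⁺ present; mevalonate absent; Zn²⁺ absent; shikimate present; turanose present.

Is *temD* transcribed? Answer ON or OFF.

Turanose is present, so WexD is active.
No repressor is bound and WexD is active, so *jovY* is transcribed.
So JovY is produced and active.
Zn²⁺ is absent, so DovL is inactive.
Fumarate is absent, so YilD is active.
Mevalonate is absent, so UlmG is active.
No repressor is bound and YilD and UlmG are active, so *dovU* is transcribed.
So DovU is produced and active.
With repressor DovU bound, *purV* is not transcribed.
So PurV is not produced.
Required activator PurV is absent, so *fenB* is not transcribed.
So FenB is not produced.
Ni²⁺ is present, so QilC is inactive.
With repressor JovY bound, *temD* is not transcribed.

OFF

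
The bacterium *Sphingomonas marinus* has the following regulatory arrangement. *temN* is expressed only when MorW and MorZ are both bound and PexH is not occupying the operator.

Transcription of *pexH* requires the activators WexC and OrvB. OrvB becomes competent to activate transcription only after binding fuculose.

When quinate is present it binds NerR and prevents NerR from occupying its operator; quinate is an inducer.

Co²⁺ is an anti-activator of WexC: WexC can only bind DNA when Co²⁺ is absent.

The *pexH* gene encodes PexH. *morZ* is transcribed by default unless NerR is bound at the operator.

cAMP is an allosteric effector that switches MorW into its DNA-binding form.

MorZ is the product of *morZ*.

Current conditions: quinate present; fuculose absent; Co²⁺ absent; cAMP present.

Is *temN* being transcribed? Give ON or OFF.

ON

cAMP is present, so MorW is active.
Co²⁺ is absent, so WexC is active.
Fuculose is absent, so OrvB is inactive.
Required activator OrvB is absent, so *pexH* is not transcribed.
So PexH is not produced.
Quinate is present, so NerR is inactive.
With no repressor bound, *morZ* is transcribed.
So MorZ is produced and active.
No repressor is bound and MorW and MorZ are active, so *temN* is transcribed.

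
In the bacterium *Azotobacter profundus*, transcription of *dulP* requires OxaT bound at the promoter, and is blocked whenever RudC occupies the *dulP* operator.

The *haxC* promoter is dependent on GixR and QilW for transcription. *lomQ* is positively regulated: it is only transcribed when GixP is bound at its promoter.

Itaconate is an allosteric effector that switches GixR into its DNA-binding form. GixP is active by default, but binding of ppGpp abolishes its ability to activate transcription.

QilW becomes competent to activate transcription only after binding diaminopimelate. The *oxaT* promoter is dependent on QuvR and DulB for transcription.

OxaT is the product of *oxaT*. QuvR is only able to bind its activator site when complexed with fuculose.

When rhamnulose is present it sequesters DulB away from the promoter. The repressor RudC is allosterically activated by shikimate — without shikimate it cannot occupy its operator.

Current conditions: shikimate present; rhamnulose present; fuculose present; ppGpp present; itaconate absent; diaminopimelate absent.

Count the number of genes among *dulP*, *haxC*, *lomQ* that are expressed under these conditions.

Fuculose is present, so QuvR is active.
Rhamnulose is present, so DulB is inactive.
Required activator DulB is absent, so *oxaT* is not transcribed.
So OxaT is not produced.
Shikimate is present, so RudC is active.
With repressor RudC bound, *dulP* is not transcribed.
→ *dulP* is OFF.
Itaconate is absent, so GixR is inactive.
Diaminopimelate is absent, so QilW is inactive.
Required activator GixR is absent, so *haxC* is not transcribed.
→ *haxC* is OFF.
ppGpp is present, so GixP is inactive.
Required activator GixP is absent, so *lomQ* is not transcribed.
→ *lomQ* is OFF.
0 of the 3 genes are transcribed.

0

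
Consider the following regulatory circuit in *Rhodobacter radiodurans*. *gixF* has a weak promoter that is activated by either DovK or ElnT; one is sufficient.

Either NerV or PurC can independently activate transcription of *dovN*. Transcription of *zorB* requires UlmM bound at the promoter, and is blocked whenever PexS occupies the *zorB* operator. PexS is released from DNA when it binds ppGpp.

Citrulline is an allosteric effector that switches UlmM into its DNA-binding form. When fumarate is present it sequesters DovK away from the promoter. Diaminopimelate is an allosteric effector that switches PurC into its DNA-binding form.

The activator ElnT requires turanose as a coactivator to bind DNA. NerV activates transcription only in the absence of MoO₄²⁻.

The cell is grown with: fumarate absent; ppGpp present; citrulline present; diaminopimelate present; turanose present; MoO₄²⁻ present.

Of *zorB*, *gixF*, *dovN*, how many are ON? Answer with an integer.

3

Citrulline is present, so UlmM is active.
ppGpp is present, so PexS is inactive.
No repressor is bound and UlmM is active, so *zorB* is transcribed.
→ *zorB* is ON.
Fumarate is absent, so DovK is active.
Turanose is present, so ElnT is active.
Activator DovK is present, so *gixF* is transcribed.
→ *gixF* is ON.
MoO₄²⁻ is present, so NerV is inactive.
Diaminopimelate is present, so PurC is active.
Activator PurC is present, so *dovN* is transcribed.
→ *dovN* is ON.
3 of the 3 genes are transcribed.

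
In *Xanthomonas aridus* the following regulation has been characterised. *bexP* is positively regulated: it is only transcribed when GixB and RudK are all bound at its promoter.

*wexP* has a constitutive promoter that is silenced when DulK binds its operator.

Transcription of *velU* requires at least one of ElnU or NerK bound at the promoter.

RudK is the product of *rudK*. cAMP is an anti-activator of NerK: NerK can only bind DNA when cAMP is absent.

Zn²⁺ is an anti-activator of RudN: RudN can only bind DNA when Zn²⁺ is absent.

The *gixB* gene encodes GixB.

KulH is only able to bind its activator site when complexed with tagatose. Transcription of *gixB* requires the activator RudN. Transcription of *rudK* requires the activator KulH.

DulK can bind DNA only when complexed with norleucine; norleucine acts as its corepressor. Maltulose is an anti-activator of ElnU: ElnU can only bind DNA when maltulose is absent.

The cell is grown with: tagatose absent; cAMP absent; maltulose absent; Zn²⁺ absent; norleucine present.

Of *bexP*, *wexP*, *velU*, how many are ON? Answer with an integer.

1

Zn²⁺ is absent, so RudN is active.
No repressor is bound and RudN is active, so *gixB* is transcribed.
So GixB is produced and active.
Tagatose is absent, so KulH is inactive.
Required activator KulH is absent, so *rudK* is not transcribed.
So RudK is not produced.
Required activator RudK is absent, so *bexP* is not transcribed.
→ *bexP* is OFF.
Norleucine is present, so DulK is active.
With repressor DulK bound, *wexP* is not transcribed.
→ *wexP* is OFF.
Maltulose is absent, so ElnU is active.
cAMP is absent, so NerK is active.
Activator ElnU is present, so *velU* is transcribed.
→ *velU* is ON.
1 of the 3 genes is transcribed.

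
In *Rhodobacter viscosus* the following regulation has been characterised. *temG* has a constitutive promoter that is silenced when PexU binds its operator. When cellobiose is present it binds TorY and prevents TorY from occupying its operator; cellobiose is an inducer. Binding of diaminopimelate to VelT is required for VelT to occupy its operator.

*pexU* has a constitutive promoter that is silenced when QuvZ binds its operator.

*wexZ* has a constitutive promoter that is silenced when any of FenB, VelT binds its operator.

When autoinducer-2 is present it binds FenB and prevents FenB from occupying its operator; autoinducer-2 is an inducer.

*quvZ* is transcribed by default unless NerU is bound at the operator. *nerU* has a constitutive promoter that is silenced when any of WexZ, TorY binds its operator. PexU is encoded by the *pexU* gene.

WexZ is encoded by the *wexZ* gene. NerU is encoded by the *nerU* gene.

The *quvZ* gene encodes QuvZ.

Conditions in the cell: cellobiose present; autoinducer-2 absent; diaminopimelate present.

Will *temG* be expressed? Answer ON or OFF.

OFF

Autoinducer-2 is absent, so FenB is active.
Diaminopimelate is present, so VelT is active.
With repressor FenB bound, *wexZ* is not transcribed.
So WexZ is not produced.
Cellobiose is present, so TorY is inactive.
With no repressor bound, *nerU* is transcribed.
So NerU is produced and active.
With repressor NerU bound, *quvZ* is not transcribed.
So QuvZ is not produced.
With no repressor bound, *pexU* is transcribed.
So PexU is produced and active.
With repressor PexU bound, *temG* is not transcribed.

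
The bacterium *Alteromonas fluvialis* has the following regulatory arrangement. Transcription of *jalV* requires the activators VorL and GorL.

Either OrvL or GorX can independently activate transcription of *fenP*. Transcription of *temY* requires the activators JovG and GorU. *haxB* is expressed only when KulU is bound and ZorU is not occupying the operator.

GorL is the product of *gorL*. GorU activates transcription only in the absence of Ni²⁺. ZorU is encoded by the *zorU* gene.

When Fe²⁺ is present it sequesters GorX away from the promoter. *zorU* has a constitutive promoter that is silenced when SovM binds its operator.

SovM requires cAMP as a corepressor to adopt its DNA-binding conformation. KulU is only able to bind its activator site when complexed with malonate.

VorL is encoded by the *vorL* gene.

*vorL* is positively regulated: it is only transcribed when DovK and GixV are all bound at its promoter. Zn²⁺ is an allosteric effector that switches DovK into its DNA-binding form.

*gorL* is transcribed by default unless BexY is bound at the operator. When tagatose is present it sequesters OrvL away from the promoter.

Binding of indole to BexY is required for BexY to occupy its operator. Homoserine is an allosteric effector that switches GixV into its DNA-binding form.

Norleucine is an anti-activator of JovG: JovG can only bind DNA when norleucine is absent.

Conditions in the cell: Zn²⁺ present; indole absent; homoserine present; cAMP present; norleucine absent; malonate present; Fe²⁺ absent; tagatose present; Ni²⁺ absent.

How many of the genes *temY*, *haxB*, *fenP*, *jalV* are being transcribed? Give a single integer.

4

Norleucine is absent, so JovG is active.
Ni²⁺ is absent, so GorU is active.
No repressor is bound and JovG and GorU are active, so *temY* is transcribed.
→ *temY* is ON.
cAMP is present, so SovM is active.
With repressor SovM bound, *zorU* is not transcribed.
So ZorU is not produced.
Malonate is present, so KulU is active.
No repressor is bound and KulU is active, so *haxB* is transcribed.
→ *haxB* is ON.
Tagatose is present, so OrvL is inactive.
Fe²⁺ is absent, so GorX is active.
Activator GorX is present, so *fenP* is transcribed.
→ *fenP* is ON.
Zn²⁺ is present, so DovK is active.
Homoserine is present, so GixV is active.
No repressor is bound and DovK and GixV are active, so *vorL* is transcribed.
So VorL is produced and active.
Indole is absent, so BexY is inactive.
With no repressor bound, *gorL* is transcribed.
So GorL is produced and active.
No repressor is bound and VorL and GorL are active, so *jalV* is transcribed.
→ *jalV* is ON.
4 of the 4 genes are transcribed.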